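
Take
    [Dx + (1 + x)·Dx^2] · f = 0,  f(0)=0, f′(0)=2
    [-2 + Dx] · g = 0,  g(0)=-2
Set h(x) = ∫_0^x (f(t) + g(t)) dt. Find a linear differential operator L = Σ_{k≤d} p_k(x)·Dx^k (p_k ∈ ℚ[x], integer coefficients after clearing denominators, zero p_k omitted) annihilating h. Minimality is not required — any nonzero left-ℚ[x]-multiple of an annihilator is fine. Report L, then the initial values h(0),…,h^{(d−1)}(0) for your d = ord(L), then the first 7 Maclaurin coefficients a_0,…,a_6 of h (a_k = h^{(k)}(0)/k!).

L = (-8 - 4·x)·Dx^2 + (-2 - 8·x - 4·x^2)·Dx^3 + (3 + 5·x + 2·x^2)·Dx^4  (order 4).
h: a_k = 0, -2, -1, -5/3, -1/2, -11/30, -1/45, …
ICs: h(0) = 0, h′(0) = -2, h′′(0) = -2, h′′′(0) = -10.

f: a_k = 0, 2, -1, 2/3, -1/2, 2/5, -1/3, …
g: a_k = -2, -4, -4, -8/3, -4/3, -8/15, -8/45, …
Sum ⇒ L₀ = lclm(L_f,L_g) in ℚ(x)⟨Dx⟩.
Integrate: L := L₀·Dx.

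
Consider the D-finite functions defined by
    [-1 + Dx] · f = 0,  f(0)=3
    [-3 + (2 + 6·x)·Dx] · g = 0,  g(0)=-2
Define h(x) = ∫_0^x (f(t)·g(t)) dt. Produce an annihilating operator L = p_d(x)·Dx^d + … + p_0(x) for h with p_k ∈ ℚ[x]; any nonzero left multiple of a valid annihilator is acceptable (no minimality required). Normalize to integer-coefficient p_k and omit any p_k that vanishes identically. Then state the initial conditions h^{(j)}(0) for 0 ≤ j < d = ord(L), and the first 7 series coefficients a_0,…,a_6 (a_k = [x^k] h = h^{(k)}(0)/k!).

L = (-5 - 6·x)·Dx + (2 + 6·x)·Dx^2  (order 2).
h: a_k = 0, -6, -15/2, -7/4, -71/32, 671/320, -16157/3840, …
ICs: h(0) = 0, h′(0) = -6.

f: a_k = 3, 3, 3/2, 1/2, 1/8, 1/40, 1/240, …
g: a_k = -2, -3, 9/4, -27/8, 405/64, -1701/128, 15309/512, …
f·g: L₀ = L_f ⊗_s L_g, ord ≤ 1·1.
h=∫h₀ ⇒ L = L₀·Dx.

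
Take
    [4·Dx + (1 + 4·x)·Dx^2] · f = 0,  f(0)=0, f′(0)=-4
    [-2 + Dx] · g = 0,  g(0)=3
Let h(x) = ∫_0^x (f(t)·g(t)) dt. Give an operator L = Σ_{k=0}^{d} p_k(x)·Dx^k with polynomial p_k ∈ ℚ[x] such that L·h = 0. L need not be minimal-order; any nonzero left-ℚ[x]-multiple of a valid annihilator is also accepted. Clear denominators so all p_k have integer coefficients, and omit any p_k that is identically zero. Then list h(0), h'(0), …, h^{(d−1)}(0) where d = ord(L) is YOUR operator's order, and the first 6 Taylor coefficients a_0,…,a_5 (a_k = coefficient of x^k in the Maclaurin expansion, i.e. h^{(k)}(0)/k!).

f: a_k = 0, -4, 8, -64/3, 64, -1024/5, …
g: a_k = 3, 6, 6, 4, 2, 4/5, …
h₀=f·g: eliminate ⇒ L₀, order ≤ 2·1.
Integrate: L := L₀·Dx.
L = (-4 + 16·x)·Dx - 16·x·Dx^2 + (1 + 4·x)·Dx^3  (order 3).
h: a_k = 0, 0, -6, 0, -10, 96/5, …
ICs: h(0) = 0, h′(0) = 0, h′′(0) = -12.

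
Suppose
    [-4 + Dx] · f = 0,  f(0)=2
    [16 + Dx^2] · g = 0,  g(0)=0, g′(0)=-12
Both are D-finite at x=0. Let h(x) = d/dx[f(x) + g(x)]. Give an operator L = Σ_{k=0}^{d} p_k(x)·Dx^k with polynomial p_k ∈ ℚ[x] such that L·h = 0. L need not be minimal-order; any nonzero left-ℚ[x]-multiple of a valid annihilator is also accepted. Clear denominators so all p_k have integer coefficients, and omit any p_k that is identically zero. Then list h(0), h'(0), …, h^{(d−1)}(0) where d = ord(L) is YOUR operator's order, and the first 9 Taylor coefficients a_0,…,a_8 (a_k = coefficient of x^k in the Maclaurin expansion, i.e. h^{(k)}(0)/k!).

f: a_k = 2, 8, 16, 64/3, 64/3, 256/15, 512/45, 2048/315, 1024/315, …
g: a_k = 0, -12, 0, 32, 0, -128/5, 0, 1024/105, 0, …
Weyl lclm of L_f,L_g ⇒ L₀ (ord ≤ 3).
Differentiate: ansatz ord ≤ ord L₀ ⇒ L.
L = 64 - 16·Dx + 4·Dx^2 - Dx^3  (order 3).
h: a_k = -4, 32, 160, 256/3, -128/3, 1024/15, 1024/9, 8192/315, -2048/315, …
ICs: h(0) = -4, h′(0) = 32, h′′(0) = 320.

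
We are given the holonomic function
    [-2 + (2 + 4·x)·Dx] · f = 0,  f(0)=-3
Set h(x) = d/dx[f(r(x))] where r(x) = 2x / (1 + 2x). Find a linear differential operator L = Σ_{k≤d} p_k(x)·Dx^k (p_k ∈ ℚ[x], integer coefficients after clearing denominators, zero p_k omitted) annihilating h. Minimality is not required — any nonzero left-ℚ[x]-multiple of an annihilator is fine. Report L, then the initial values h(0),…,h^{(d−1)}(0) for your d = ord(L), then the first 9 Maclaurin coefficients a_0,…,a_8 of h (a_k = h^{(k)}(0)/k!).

f: a_k = -3, -3, 3/2, -3/2, 15/8, -21/8, 63/16, -99/16, 1287/128, …
Substitute x→r, Dx→(1/r')Dx; clear ⇒ L₀.
h=h₀': d/dx-closure on L₀ ⇒ L.
L = (-6 - 24·x) + (-1 - 8·x - 12·x^2)·Dx  (order 1).
h: a_k = -6, 36, -180, 888, -4500, 23544, -126504, 693360, -3855492, …
ICs: h(0) = -6.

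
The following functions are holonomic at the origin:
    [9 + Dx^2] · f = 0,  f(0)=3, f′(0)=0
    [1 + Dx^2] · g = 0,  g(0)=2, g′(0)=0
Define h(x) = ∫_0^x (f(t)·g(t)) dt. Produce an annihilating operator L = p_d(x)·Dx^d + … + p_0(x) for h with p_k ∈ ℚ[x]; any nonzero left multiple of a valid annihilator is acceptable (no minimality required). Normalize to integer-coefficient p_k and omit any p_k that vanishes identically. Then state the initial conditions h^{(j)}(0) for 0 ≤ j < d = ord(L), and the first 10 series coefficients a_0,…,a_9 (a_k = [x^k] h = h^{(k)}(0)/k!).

L = 64·Dx + 20·Dx^3 + Dx^5  (order 5).
h: a_k = 0, 6, 0, -10, 0, 34/5, 0, -52/21, 0, 514/945, …
ICs: h(0) = 0, h′(0) = 6, h′′(0) = 0, h′′′(0) = -60, h′′′′(0) = 0.

f: a_k = 3, 0, -27/2, 0, 81/8, 0, -243/80, 0, 2187/4480, 0, …
g: a_k = 2, 0, -1, 0, 1/12, 0, -1/360, 0, 1/20160, 0, …
h₀=f·g: eliminate ⇒ L₀, order ≤ 2·2.
Integrate: L := L₀·Dx.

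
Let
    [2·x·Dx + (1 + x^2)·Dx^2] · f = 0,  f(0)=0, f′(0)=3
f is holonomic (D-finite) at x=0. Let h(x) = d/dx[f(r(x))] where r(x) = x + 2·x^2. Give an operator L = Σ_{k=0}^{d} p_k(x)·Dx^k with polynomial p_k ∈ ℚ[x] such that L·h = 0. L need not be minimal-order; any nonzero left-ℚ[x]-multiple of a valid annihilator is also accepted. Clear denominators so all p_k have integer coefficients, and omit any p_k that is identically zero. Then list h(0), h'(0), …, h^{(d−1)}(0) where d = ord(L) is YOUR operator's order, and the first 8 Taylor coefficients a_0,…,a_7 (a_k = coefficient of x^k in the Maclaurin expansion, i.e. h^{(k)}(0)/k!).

L = (-4 + 2·x + 16·x^2 + 48·x^3 + 48·x^4) + (1 + 4·x + x^2 + 8·x^3 + 20·x^4 + 16·x^5)·Dx  (order 1).
h: a_k = 3, 12, -3, -24, -57, -12, 165, 336, …
ICs: h(0) = 3.

f: a_k = 0, 3, 0, -1, 0, 3/5, 0, -3/7, …
Substitute x→r, Dx→(1/r')Dx; clear ⇒ L₀.
Differentiate: ansatz ord ≤ ord L₀ ⇒ L.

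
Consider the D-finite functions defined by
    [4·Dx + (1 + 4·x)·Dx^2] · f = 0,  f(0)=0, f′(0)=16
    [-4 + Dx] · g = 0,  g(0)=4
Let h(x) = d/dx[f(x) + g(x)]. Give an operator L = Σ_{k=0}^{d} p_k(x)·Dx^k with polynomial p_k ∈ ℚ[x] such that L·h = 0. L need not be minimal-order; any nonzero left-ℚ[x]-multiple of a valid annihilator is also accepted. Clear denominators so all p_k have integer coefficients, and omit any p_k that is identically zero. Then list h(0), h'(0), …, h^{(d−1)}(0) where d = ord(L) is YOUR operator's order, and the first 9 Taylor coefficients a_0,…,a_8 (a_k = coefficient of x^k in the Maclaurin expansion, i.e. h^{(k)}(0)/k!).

f: a_k = 0, 16, -32, 256/3, -256, 4096/5, -8192/3, 65536/7, -32768, …
g: a_k = 4, 16, 32, 128/3, 128/3, 512/15, 1024/45, 4096/315, 2048/315, …
Sum ⇒ L₀ = lclm(L_f,L_g) in ℚ(x)⟨Dx⟩.
h₀' ⇒ L via d/dx closure of L₀.
L = (-24 - 32·x) + (2 - 16·x - 32·x^2)·Dx + (1 + 6·x + 8·x^2)·Dx^2  (order 2).
h: a_k = 32, 0, 384, -2560/3, 12800/3, -243712/15, 2953216/45, -82558976/315, 330309632/315, …
ICs: h(0) = 32, h′(0) = 0.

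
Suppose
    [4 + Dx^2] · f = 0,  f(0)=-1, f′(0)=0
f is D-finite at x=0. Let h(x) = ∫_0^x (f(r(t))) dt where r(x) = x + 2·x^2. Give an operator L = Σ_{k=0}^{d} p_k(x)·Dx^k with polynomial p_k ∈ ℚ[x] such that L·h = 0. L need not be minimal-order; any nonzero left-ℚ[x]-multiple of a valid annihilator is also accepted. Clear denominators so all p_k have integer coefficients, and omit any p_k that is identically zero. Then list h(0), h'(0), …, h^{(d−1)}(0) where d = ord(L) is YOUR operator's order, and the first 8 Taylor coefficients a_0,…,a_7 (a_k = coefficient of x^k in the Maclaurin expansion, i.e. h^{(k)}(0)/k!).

L = (4 + 48·x + 192·x^2 + 256·x^3)·Dx - 4·Dx^2 + (1 + 4·x)·Dx^3  (order 3).
h: a_k = 0, -1, 0, 2/3, 2, 22/15, -8/9, -716/315, …
ICs: h(0) = 0, h′(0) = -1, h′′(0) = 0.

f: a_k = -1, 0, 2, 0, -2/3, 0, 4/45, 0, …
L₀ from L_f via x↦r, Dx↦r'^{-1}Dx.
Integrate: L := L₀·Dx.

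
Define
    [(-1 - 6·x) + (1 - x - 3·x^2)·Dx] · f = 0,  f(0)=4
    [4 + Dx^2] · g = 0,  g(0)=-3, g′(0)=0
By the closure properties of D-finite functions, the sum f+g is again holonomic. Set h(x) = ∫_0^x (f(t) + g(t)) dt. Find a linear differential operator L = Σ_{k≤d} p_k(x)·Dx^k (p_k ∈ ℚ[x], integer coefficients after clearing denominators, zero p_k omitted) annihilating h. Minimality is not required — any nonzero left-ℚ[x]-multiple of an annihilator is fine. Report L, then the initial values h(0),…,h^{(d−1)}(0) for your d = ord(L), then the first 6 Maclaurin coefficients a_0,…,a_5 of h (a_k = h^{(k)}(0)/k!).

f: a_k = 4, 4, 16, 28, 76, 160, …
g: a_k = -3, 0, 6, 0, -2, 0, …
Sum ⇒ L₀ = lclm(L_f,L_g) in ℚ(x)⟨Dx⟩.
Integrate: L := L₀·Dx.
L = (92 + 608·x + 512·x^2 + 1104·x^3 + 360·x^4 + 432·x^5)·Dx + (-24 + 4·x + 24·x^2 + 80·x^3 + 180·x^4 + 216·x^5 + 216·x^6)·Dx^2 + (23 + 152·x + 128·x^2 + 276·x^3 + 90·x^4 + 108·x^5)·Dx^3 + (-6 + x + 6·x^2 + 20·x^3 + 45·x^4 + 54·x^5 + 54·x^6)·Dx^4  (order 4).
h: a_k = 0, 1, 2, 22/3, 7, 74/5, …
ICs: h(0) = 0, h′(0) = 1, h′′(0) = 4, h′′′(0) = 44.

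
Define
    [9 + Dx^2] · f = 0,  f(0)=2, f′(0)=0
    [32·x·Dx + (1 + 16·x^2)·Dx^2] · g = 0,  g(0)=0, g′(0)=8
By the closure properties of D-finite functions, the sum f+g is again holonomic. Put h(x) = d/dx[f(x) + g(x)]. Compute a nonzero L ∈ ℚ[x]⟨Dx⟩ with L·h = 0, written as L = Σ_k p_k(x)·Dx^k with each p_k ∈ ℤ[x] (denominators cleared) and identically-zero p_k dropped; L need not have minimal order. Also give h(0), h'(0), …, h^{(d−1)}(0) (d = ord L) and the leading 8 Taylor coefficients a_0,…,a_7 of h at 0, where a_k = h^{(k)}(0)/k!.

f: a_k = 2, 0, -9, 0, 27/4, 0, -81/40, 0, …
g: a_k = 0, 8, 0, -128/3, 0, 2048/5, 0, -32768/7, …
f+g: L₀ = lclm(L_f,L_g), ord ≤ 2+2.
Derive L from L₀ (diff closure).
L = (-52704·x + 967680·x^3 + 663552·x^5) + (-207 + 13104·x^2 + 283392·x^4 + 331776·x^6)·Dx + (-5856·x + 107520·x^3 + 73728·x^5)·Dx^2 + (-23 + 1456·x^2 + 31488·x^4 + 36864·x^6)·Dx^3  (order 3).
h: a_k = 8, -18, -128, 27, 2048, -243/20, -32768, 729/280, …
ICs: h(0) = 8, h′(0) = -18, h′′(0) = -256.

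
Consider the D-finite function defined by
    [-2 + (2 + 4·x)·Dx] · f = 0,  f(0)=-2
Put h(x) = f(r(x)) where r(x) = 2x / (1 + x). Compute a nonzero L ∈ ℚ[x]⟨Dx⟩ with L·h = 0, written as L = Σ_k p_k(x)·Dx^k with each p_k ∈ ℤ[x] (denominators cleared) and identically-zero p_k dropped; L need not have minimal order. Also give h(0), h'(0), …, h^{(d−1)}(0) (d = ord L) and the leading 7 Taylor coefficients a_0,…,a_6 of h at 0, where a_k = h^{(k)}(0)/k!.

L = -2 + (1 + 6·x + 5·x^2)·Dx  (order 1).
h: a_k = -2, -4, 8, -20, 60, -204, 752, …
ICs: h(0) = -2.

f: a_k = -2, -2, 1, -1, 5/4, -7/4, 21/8, …
f∘r: x↦r, Dx↦Dx/r' in L_f ⇒ L₀.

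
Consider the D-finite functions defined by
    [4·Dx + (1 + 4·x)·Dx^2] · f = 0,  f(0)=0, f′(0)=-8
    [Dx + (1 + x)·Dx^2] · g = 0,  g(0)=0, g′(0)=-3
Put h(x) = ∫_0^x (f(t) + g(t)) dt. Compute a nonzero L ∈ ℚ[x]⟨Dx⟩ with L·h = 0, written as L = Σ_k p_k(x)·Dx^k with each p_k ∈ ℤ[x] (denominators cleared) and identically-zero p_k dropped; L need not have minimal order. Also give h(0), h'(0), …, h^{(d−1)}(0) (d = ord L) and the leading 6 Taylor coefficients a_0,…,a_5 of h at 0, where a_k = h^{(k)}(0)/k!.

L = 8·Dx^2 + (10 + 16·x)·Dx^3 + (1 + 5·x + 4·x^2)·Dx^4  (order 4).
h: a_k = 0, 0, -11/2, 35/6, -131/12, 103/4, …
ICs: h(0) = 0, h′(0) = 0, h′′(0) = -11, h′′′(0) = 35.

f: a_k = 0, -8, 16, -128/3, 128, -2048/5, …
g: a_k = 0, -3, 3/2, -1, 3/4, -3/5, …
f+g: L₀ = lclm(L_f,L_g), ord ≤ 2+2.
∫: right-multiply L₀ by Dx.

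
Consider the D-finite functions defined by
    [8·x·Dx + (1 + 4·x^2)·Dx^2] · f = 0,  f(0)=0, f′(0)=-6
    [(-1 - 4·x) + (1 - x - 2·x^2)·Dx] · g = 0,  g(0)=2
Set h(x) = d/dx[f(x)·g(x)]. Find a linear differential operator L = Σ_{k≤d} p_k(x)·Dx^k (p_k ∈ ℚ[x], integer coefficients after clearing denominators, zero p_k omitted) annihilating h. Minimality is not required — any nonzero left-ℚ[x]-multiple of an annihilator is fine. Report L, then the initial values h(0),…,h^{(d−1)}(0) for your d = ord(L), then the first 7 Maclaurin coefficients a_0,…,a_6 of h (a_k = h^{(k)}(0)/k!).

f: a_k = 0, -6, 0, 8, 0, -96/5, 0, …
g: a_k = 2, 2, 6, 10, 22, 42, 86, …
Sym-product of L_f,L_g gives L₀ (≤ ord 2).
Differentiate: ansatz ord ≤ ord L₀ ⇒ L.
L = (288·x^2 + 384·x^3 + 1152·x^4) + (5 + 24·x + 36·x^2 + 128·x^3 + 384·x^4 + 768·x^5)·Dx + (-1 - x - 12·x^2 + 12·x^3 - 8·x^4 + 64·x^5 + 96·x^6)·Dx^2  (order 2).
h: a_k = -12, -24, -60, -176, -612, -6312/5, -12092/5, …
ICs: h(0) = -12, h′(0) = -24.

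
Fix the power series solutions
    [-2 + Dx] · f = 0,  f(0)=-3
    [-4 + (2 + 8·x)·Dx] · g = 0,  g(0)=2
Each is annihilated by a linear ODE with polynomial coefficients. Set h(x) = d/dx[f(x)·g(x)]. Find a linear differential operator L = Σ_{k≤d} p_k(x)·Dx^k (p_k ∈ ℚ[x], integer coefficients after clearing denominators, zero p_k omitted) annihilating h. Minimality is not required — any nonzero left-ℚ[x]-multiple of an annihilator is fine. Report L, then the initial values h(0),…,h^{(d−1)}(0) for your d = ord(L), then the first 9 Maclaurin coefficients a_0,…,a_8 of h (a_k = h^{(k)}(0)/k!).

L = (2 + 16·x + 16·x^2) + (-1 - 6·x - 8·x^2)·Dx  (order 1).
h: a_k = -24, -48, -96, 64, -448, 7808/5, -88832/15, 2350592/105, -8937728/105, …
ICs: h(0) = -24.

f: a_k = -3, -6, -6, -4, -2, -4/5, -4/15, -8/105, -2/105, …
g: a_k = 2, 4, -4, 8, -20, 56, -168, 528, -1716, …
f·g: L₀ = L_f ⊗_s L_g, ord ≤ 1·1.
Derive L from L₀ (diff closure).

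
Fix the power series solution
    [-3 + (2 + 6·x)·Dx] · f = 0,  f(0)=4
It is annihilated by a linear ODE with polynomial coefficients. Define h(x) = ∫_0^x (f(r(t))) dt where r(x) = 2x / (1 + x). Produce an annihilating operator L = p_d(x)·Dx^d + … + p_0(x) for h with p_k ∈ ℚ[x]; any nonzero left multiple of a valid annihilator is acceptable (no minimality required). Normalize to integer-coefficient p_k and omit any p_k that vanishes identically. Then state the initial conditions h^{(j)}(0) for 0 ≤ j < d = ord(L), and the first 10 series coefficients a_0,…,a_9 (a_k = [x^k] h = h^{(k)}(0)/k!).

f: a_k = 4, 6, -9/2, 27/4, -405/32, 1701/64, -15309/256, 72171/512, -2814669/8192, 14073345/16384, …
L₀ from L_f via x↦r, Dx↦r'^{-1}Dx.
Integrate: L := L₀·Dx.
L = -3·Dx + (1 + 8·x + 7·x^2)·Dx^2  (order 2).
h: a_k = 0, 4, 6, -10, 51/2, -861/10, 1379/4, -6141/4, 234975/32, -3549407/96, …
ICs: h(0) = 0, h′(0) = 4.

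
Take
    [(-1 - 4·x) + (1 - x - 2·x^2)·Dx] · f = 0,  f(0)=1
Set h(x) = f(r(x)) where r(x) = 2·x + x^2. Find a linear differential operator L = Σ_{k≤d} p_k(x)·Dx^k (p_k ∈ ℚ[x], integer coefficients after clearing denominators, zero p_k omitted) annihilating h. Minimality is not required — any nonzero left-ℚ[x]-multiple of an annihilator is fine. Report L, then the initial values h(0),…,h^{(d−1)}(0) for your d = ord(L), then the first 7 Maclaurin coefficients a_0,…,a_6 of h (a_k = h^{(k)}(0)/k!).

L = (2 + 16·x + 8·x^2) + (-1 + 3·x + 6·x^2 + 2·x^3)·Dx  (order 1).
h: a_k = 1, 2, 13, 52, 239, 1054, 4701, …
ICs: h(0) = 1.

f: a_k = 1, 1, 3, 5, 11, 21, 43, …
Substitute x→r, Dx→(1/r')Dx; clear ⇒ L₀.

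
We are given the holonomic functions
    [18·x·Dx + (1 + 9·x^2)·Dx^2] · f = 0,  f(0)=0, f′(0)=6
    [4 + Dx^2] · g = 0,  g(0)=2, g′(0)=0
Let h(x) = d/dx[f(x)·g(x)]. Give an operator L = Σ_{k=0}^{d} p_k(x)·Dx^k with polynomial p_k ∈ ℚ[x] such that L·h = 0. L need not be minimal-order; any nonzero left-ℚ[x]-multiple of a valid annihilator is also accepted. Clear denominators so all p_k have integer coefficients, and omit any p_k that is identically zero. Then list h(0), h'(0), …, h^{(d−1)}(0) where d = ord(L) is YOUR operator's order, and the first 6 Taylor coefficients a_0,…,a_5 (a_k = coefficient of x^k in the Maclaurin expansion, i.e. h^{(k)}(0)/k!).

L = (52480 + 1115424·x^2 + 18751824·x^4 + 15209856·x^6 + 3464208·x^8 - 11337408·x^10 + 34012224·x^12) + (31032·x + 1320624·x^3 + 10701720·x^5 + 13646880·x^7 + 18895680·x^9 + 34012224·x^11)·Dx + (13640 + 300780·x^2 + 4978584·x^4 + 5269212·x^6 + 3621672·x^8 + 2834352·x^10 + 17006112·x^12)·Dx^2 + (7758·x + 330156·x^3 + 2675430·x^5 + 3411720·x^7 + 4723920·x^9 + 8503056·x^11)·Dx^3 + (130 + 5481·x^2 + 72657·x^4 + 366687·x^6 + 688905·x^8 + 1417176·x^10 + 2125764·x^12)·Dx^4  (order 4).
h: a_k = 12, 0, -180, 0, 1372, 0, …
ICs: h(0) = 12, h′(0) = 0, h′′(0) = -360, h′′′(0) = 0.

f: a_k = 0, 6, 0, -18, 0, 486/5, …
g: a_k = 2, 0, -4, 0, 4/3, 0, …
Sym-product of L_f,L_g gives L₀ (≤ ord 4).
Derive L from L₀ (diff closure).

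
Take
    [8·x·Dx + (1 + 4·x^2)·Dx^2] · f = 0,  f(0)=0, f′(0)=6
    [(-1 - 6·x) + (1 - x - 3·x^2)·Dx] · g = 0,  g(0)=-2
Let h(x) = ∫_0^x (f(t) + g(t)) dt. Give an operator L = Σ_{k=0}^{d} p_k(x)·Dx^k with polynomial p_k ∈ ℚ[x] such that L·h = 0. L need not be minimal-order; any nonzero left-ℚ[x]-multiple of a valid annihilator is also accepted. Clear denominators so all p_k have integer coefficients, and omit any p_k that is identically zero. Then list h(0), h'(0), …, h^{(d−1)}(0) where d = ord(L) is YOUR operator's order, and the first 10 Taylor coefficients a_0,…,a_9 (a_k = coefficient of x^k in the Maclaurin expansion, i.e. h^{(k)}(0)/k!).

L = (32 - 128·x - 1488·x^2 - 2880·x^3 - 8424·x^4 - 2592·x^6)·Dx^2 + (-25 - 160·x - 214·x^2 - 1188·x^3 - 2628·x^4 - 6264·x^5 - 432·x^6 - 2592·x^7)·Dx^3 + (4 + 9·x + 54·x^2 - 66·x^3 - x^4 - 444·x^5 - 720·x^6 - 144·x^7 - 432·x^8)·Dx^4  (order 4).
h: a_k = 0, -2, 2, -8/3, -11/2, -38/5, -152/15, -194/7, -1711/28, -1016/9, …
ICs: h(0) = 0, h′(0) = -2, h′′(0) = 4, h′′′(0) = -16.

f: a_k = 0, 6, 0, -8, 0, 96/5, 0, -384/7, 0, 512/3, …
g: a_k = -2, -2, -8, -14, -38, -80, -194, -434, -1016, -2318, …
f+g: L₀ = lclm(L_f,L_g), ord ≤ 2+1.
h=∫₀ˣh₀: take L = L₀·Dx.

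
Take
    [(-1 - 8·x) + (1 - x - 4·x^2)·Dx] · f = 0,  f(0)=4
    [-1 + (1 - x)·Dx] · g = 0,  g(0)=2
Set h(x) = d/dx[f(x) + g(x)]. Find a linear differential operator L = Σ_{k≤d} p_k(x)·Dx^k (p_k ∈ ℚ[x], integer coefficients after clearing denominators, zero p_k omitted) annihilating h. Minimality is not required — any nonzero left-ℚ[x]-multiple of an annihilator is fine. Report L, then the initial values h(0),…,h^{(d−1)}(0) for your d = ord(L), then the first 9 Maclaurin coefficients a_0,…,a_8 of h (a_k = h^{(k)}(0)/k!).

L = (-6 - 96·x - 384·x^3 + 96·x^4) + (6 + 42·x - 24·x^2 + 144·x^3 - 372·x^4 + 96·x^5)·Dx + (-1 + 2·x - 9·x^2 + 24·x^3 + 28·x^4 - 60·x^5 + 16·x^6)·Dx^2  (order 2).
h: a_k = 6, 44, 114, 472, 1310, 4356, 12362, 37296, 105462, …
ICs: h(0) = 6, h′(0) = 44.

f: a_k = 4, 4, 20, 36, 116, 260, 724, 1764, 4660, …
g: a_k = 2, 2, 2, 2, 2, 2, 2, 2, 2, …
L₀ := lclm(L_f,L_g); ord L₀ ≤ 1+1.
h=h₀': d/dx-closure on L₀ ⇒ L.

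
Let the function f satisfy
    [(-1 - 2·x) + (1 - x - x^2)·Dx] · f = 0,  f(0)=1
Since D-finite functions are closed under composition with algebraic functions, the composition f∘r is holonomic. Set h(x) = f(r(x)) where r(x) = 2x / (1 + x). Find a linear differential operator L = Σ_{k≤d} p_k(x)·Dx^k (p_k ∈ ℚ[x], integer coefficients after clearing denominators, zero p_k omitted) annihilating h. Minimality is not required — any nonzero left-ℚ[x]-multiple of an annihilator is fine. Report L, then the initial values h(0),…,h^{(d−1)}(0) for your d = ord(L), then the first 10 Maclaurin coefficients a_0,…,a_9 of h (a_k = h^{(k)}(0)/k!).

f: a_k = 1, 1, 2, 3, 5, 8, 13, 21, 34, 55, …
Substitute x→r, Dx→(1/r')Dx; clear ⇒ L₀.
L = (2 + 10·x) + (-1 - x + 5·x^2 + 5·x^3)·Dx  (order 1).
h: a_k = 1, 2, 6, 10, 30, 50, 150, 250, 750, 1250, …
ICs: h(0) = 1.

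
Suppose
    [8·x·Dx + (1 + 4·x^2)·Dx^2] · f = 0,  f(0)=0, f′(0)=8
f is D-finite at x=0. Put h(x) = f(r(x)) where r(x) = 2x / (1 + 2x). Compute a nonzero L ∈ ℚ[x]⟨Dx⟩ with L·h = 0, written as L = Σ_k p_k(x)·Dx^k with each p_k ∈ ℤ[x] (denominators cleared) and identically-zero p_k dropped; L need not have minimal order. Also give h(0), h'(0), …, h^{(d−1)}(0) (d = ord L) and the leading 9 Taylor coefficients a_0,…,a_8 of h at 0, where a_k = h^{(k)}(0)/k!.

L = (4 + 40·x)·Dx + (1 + 4·x + 20·x^2)·Dx^2  (order 2).
h: a_k = 0, 16, -32, -64/3, 384, -4864/5, -5632/3, 142336/7, -43008, …
ICs: h(0) = 0, h′(0) = 16.

f: a_k = 0, 8, 0, -32/3, 0, 128/5, 0, -512/7, 0, …
h₀=f(r): pull back L_f along r ⇒ L₀.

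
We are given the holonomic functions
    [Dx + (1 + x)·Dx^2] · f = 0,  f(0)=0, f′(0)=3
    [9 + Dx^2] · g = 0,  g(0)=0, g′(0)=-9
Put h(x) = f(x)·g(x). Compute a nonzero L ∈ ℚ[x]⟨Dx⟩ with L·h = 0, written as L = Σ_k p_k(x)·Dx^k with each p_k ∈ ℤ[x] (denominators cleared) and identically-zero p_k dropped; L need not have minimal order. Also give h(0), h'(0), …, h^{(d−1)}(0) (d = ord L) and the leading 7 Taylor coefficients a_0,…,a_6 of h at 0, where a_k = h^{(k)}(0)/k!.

L = (2493 + 10854·x + 17091·x^2 + 11664·x^3 + 2916·x^4) + (612 + 1908·x + 1944·x^2 + 648·x^3)·Dx + (592 + 2484·x + 3834·x^2 + 2592·x^3 + 648·x^4)·Dx^2 + (68 + 212·x + 216·x^2 + 72·x^3)·Dx^3 + (35 + 142·x + 215·x^2 + 144·x^3 + 36·x^4)·Dx^4  (order 4).
h: a_k = 0, 0, -27, 27/2, 63/2, -27/2, -81/8, …
ICs: h(0) = 0, h′(0) = 0, h′′(0) = -54, h′′′(0) = 81.

f: a_k = 0, 3, -3/2, 1, -3/4, 3/5, -1/2, …
g: a_k = 0, -9, 0, 27/2, 0, -243/40, 0, …
f·g: L₀ = L_f ⊗_s L_g, ord ≤ 2·2.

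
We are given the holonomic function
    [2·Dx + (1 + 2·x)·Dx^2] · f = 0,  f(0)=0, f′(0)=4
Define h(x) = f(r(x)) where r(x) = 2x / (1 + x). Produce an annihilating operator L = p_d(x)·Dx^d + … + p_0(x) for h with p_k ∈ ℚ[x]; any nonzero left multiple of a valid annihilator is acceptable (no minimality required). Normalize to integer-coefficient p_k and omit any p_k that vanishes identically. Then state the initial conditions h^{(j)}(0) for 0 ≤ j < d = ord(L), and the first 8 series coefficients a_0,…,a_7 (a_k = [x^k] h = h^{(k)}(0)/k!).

f: a_k = 0, 4, -4, 16/3, -8, 64/5, -64/3, 256/7, …
h₀=f(r): pull back L_f along r ⇒ L₀.
L = (6 + 10·x)·Dx + (1 + 6·x + 5·x^2)·Dx^2  (order 2).
h: a_k = 0, 8, -24, 248/3, -312, 6248/5, -5208, 156248/7, …
ICs: h(0) = 0, h′(0) = 8.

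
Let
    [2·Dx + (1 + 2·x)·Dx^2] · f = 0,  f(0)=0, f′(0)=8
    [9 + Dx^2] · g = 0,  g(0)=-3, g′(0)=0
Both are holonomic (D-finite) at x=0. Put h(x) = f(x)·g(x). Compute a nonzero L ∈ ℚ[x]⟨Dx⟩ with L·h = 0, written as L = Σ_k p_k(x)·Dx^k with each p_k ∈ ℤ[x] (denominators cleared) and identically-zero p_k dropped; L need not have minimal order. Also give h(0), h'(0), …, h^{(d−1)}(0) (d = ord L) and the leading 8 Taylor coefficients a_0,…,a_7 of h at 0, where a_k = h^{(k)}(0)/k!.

f: a_k = 0, 8, -8, 32/3, -16, 128/5, -128/3, 512/7, …
g: a_k = -3, 0, 27/2, 0, -81/8, 0, 243/80, 0, …
Product ⇒ symmetric product L₀, ord ≤ 4.
L = (63 + 1053·x + 3969·x^2 + 5832·x^3 + 2916·x^4) + (63 + 450·x + 972·x^2 + 648·x^3)·Dx + (25 + 270·x + 918·x^2 + 1296·x^3 + 648·x^4)·Dx^2 + (7 + 50·x + 108·x^2 + 72·x^3)·Dx^3 + (2 + 17·x + 53·x^2 + 72·x^3 + 36·x^4)·Dx^4  (order 4).
h: a_k = 0, -24, 24, 76, -60, -69/5, -7, 2973/70, …
ICs: h(0) = 0, h′(0) = -24, h′′(0) = 48, h′′′(0) = 456.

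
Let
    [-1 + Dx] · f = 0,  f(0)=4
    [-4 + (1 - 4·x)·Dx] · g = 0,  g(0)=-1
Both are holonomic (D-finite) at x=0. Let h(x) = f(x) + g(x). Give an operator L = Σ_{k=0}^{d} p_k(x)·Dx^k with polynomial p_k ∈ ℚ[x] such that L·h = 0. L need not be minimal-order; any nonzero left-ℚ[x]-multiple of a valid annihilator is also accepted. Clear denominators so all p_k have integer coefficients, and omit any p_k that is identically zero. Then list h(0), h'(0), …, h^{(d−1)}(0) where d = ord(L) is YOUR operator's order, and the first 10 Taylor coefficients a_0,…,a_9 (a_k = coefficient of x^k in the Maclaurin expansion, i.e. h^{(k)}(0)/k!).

L = (28 + 16·x) + (-31 - 8·x + 16·x^2)·Dx + (3 - 8·x - 16·x^2)·Dx^2  (order 2).
h: a_k = 3, 0, -14, -190/3, -1535/6, -30719/30, -737279/180, -20643839/1260, -660602879/10080, -23781703679/90720, …
ICs: h(0) = 3, h′(0) = 0.

f: a_k = 4, 4, 2, 2/3, 1/6, 1/30, 1/180, 1/1260, 1/10080, 1/90720, …
g: a_k = -1, -4, -16, -64, -256, -1024, -4096, -16384, -65536, -262144, …
Weyl lclm of L_f,L_g ⇒ L₀ (ord ≤ 2).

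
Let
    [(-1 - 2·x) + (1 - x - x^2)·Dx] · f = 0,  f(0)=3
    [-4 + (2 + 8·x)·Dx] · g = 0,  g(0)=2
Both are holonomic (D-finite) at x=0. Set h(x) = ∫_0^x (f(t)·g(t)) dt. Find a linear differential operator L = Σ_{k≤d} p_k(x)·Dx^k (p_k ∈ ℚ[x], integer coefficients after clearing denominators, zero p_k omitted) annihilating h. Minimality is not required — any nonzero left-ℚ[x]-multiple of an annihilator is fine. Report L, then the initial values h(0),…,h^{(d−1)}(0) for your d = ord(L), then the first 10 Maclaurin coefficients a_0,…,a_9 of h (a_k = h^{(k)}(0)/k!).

L = (3 + 4·x + 6·x^2)·Dx + (-1 - 3·x + 5·x^2 + 4·x^3)·Dx^2  (order 2).
h: a_k = 0, 6, 9, 4, 27/2, 6/5, 38, -270/7, 771/4, -1292/3, …
ICs: h(0) = 0, h′(0) = 6.

f: a_k = 3, 3, 6, 9, 15, 24, 39, 63, 102, 165, …
g: a_k = 2, 4, -4, 8, -20, 56, -168, 528, -1716, 5720, …
h₀=f·g: eliminate ⇒ L₀, order ≤ 1·1.
h=∫₀ˣh₀: take L = L₀·Dx.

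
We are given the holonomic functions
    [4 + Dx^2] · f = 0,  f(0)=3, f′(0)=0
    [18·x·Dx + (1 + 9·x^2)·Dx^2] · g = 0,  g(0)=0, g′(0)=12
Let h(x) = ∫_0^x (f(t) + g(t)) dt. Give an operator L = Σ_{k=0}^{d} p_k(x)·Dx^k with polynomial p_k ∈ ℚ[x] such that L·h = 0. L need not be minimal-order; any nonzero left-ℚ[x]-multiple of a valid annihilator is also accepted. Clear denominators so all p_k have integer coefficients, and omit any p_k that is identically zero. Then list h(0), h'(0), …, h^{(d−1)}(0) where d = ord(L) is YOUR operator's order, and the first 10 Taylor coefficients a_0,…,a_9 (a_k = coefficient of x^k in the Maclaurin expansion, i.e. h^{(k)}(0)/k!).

L = (-3744·x + 37584·x^3 + 11664·x^5)·Dx^2 + (-28 + 864·x^2 + 10692·x^4 + 5832·x^6)·Dx^3 + (-936·x + 9396·x^3 + 2916·x^5)·Dx^4 + (-7 + 216·x^2 + 2673·x^4 + 1458·x^6)·Dx^5  (order 5).
h: a_k = 0, 3, 6, -2, -9, 2/5, 162/5, -4/105, -2187/14, 2/945, …
ICs: h(0) = 0, h′(0) = 3, h′′(0) = 12, h′′′(0) = -12, h′′′′(0) = -216.

f: a_k = 3, 0, -6, 0, 2, 0, -4/15, 0, 2/105, 0, …
g: a_k = 0, 12, 0, -36, 0, 972/5, 0, -8748/7, 0, 8748, …
h₀=f+g: left-lcm gives L₀, ord ≤ 4.
Integrate: L := L₀·Dx.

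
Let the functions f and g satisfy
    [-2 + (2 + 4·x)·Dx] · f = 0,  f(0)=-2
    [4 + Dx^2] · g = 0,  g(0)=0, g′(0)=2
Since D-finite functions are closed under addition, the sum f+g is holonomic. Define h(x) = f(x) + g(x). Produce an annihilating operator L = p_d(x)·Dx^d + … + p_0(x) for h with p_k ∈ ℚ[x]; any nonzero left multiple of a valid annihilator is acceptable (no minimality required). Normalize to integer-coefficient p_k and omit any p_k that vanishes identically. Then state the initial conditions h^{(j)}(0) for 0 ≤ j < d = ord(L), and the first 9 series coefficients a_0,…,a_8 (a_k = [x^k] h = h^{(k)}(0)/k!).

L = (-28 - 64·x - 64·x^2) + (12 + 88·x + 192·x^2 + 128·x^3)·Dx + (-7 - 16·x - 16·x^2)·Dx^2 + (3 + 22·x + 48·x^2 + 32·x^3)·Dx^3  (order 3).
h: a_k = -2, 0, 1, -7/3, 5/4, -89/60, 21/8, -10459/2520, 429/64, …
ICs: h(0) = -2, h′(0) = 0, h′′(0) = 2.

f: a_k = -2, -2, 1, -1, 5/4, -7/4, 21/8, -33/8, 429/64, …
g: a_k = 0, 2, 0, -4/3, 0, 4/15, 0, -8/315, 0, …
L₀ := lclm(L_f,L_g); ord L₀ ≤ 1+2.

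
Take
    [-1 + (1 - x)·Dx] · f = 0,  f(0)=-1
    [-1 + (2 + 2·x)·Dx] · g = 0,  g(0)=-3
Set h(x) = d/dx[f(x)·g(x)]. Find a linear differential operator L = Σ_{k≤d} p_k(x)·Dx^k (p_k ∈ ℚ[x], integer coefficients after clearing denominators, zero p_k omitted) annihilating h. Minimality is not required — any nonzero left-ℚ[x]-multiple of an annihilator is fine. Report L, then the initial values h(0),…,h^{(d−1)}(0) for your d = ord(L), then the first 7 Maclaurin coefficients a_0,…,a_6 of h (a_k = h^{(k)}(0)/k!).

f: a_k = -1, -1, -1, -1, -1, -1, -1, …
g: a_k = -3, -3/2, 3/8, -3/16, 15/128, -21/256, 63/1024, …
h₀=f·g: eliminate ⇒ L₀, order ≤ 1·1.
Differentiate: ansatz ord ≤ ord L₀ ⇒ L.
L = (11 + 18·x + 3·x^2) + (-6 - 2·x + 6·x^2 + 2·x^3)·Dx  (order 1).
h: a_k = 9/2, 33/4, 207/16, 537/32, 5475/256, 12951/512, 61131/2048, …
ICs: h(0) = 9/2.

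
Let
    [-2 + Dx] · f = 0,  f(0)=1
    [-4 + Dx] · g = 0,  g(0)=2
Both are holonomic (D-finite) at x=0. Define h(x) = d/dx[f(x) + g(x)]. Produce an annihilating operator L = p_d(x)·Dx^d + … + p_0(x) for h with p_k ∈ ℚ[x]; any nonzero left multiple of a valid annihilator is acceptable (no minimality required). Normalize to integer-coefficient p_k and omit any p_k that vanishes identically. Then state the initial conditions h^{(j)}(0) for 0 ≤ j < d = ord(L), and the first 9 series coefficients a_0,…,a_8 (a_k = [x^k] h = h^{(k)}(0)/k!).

f: a_k = 1, 2, 2, 4/3, 2/3, 4/15, 4/45, 8/315, 2/315, …
g: a_k = 2, 8, 16, 64/3, 64/3, 256/15, 512/45, 2048/315, 1024/315, …
f+g: L₀ = lclm(L_f,L_g), ord ≤ 1+1.
Differentiate: ansatz ord ≤ ord L₀ ⇒ L.
L = 8 - 6·Dx + Dx^2  (order 2).
h: a_k = 10, 36, 68, 88, 260/3, 344/5, 2056/45, 912/35, 820/63, …
ICs: h(0) = 10, h′(0) = 36.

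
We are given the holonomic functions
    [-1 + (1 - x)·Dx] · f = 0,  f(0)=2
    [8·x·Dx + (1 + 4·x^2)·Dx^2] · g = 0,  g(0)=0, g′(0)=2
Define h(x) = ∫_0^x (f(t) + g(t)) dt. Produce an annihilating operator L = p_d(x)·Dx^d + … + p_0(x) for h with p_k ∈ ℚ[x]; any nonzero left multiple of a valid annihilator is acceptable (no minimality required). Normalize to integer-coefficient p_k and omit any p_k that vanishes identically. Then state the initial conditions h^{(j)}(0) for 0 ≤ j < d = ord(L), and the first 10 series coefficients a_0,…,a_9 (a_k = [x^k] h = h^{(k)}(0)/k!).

f: a_k = 2, 2, 2, 2, 2, 2, 2, 2, 2, 2, …
g: a_k = 0, 2, 0, -8/3, 0, 32/5, 0, -128/7, 0, 512/9, …
Sum ⇒ L₀ = lclm(L_f,L_g) in ℚ(x)⟨Dx⟩.
h=∫h₀ ⇒ L = L₀·Dx.
L = (-8 + 32·x + 96·x^2)·Dx^2 + (7 - 8·x - 20·x^2 + 96·x^3)·Dx^3 + (-1 - 3·x - 12·x^3 + 16·x^4)·Dx^4  (order 4).
h: a_k = 0, 2, 2, 2/3, -1/6, 2/5, 7/5, 2/7, -57/28, 2/9, …
ICs: h(0) = 0, h′(0) = 2, h′′(0) = 4, h′′′(0) = 4.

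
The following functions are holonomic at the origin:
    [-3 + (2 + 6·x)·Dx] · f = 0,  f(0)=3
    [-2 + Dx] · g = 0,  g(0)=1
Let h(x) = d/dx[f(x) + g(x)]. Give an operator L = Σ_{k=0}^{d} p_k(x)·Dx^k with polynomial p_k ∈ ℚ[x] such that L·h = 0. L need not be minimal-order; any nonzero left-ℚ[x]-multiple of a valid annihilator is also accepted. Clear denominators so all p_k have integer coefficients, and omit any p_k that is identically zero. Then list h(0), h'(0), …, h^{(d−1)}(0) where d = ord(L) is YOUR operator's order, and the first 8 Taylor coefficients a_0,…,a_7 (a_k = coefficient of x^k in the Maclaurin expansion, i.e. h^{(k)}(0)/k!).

f: a_k = 3, 9/2, -27/8, 81/16, -1215/128, 5103/256, -45927/1024, 216513/2048, …
g: a_k = 1, 2, 2, 4/3, 2/3, 4/15, 4/45, 8/315, …
Weyl lclm of L_f,L_g ⇒ L₀ (ord ≤ 2).
h₀' ⇒ L via d/dx closure of L₀.
L = (-78 - 72·x) + (11 - 96·x - 144·x^2)·Dx + (14 + 66·x + 72·x^2)·Dx^2  (order 2).
h: a_k = 13/2, -11/4, 307/16, -3389/96, 77569/768, -2062619/7680, 68217979/92160, -2659796669/1290240, …
ICs: h(0) = 13/2, h′(0) = -11/4.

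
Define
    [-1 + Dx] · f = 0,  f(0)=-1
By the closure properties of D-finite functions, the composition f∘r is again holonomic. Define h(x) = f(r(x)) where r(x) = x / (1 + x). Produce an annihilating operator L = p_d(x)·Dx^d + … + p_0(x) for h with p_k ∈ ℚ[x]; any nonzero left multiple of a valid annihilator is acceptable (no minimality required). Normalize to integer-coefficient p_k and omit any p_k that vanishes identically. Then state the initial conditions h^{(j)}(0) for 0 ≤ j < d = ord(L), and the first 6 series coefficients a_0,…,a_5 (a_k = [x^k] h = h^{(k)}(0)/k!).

f: a_k = -1, -1, -1/2, -1/6, -1/24, -1/120, …
f∘r: x↦r, Dx↦Dx/r' in L_f ⇒ L₀.
L = -1 + (1 + 2·x + x^2)·Dx  (order 1).
h: a_k = -1, -1, 1/2, -1/6, -1/24, 19/120, …
ICs: h(0) = -1.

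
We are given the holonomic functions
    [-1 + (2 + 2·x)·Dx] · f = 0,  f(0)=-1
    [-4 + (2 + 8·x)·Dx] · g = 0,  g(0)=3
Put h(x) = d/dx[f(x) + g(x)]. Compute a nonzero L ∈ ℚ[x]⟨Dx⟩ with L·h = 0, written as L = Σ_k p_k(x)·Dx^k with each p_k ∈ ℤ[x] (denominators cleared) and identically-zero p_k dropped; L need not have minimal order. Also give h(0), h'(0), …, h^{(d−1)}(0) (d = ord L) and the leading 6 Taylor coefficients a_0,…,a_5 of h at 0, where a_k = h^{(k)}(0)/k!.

f: a_k = -1, -1/2, 1/8, -1/16, 5/128, -7/256, …
g: a_k = 3, 6, -6, 12, -30, 84, …
Weyl lclm of L_f,L_g ⇒ L₀ (ord ≤ 2).
Differentiate: ansatz ord ≤ ord L₀ ⇒ L.
L = -6 + (-15 - 24·x)·Dx + (-2 - 10·x - 8·x^2)·Dx^2  (order 2).
h: a_k = 11/2, -47/4, 573/16, -3835/32, 107485/256, -774081/512, …
ICs: h(0) = 11/2, h′(0) = -47/4.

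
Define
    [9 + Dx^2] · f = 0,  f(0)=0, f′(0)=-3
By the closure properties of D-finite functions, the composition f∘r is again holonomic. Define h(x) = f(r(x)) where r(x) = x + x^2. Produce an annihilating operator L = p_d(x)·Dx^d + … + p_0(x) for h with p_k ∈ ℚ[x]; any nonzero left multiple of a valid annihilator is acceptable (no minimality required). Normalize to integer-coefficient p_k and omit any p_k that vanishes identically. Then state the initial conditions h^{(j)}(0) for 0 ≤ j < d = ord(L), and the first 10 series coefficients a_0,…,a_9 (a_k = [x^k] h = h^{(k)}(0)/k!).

L = (9 + 54·x + 108·x^2 + 72·x^3) - 2·Dx + (1 + 2·x)·Dx^2  (order 2).
h: a_k = 0, -3, -3, 9/2, 27/2, 459/40, -45/8, -11097/560, -1377/80, -4779/4480, …
ICs: h(0) = 0, h′(0) = -3.

f: a_k = 0, -3, 0, 9/2, 0, -81/40, 0, 243/560, 0, -243/4480, …
f∘r: x↦r, Dx↦Dx/r' in L_f ⇒ L₀.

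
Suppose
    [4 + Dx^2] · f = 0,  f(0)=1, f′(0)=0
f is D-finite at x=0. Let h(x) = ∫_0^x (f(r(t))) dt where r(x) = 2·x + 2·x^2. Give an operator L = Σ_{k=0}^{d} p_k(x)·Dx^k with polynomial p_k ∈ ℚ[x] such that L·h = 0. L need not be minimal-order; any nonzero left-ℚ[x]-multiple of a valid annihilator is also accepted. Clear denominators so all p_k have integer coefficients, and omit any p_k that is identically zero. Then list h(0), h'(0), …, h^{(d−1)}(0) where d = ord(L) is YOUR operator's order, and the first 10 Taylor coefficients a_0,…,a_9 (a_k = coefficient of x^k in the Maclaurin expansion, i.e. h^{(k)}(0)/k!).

f: a_k = 1, 0, -2, 0, 2/3, 0, -4/45, 0, 2/315, 0, …
L₀ from L_f via x↦r, Dx↦r'^{-1}Dx.
h=∫₀ˣh₀: take L = L₀·Dx.
L = (16 + 96·x + 192·x^2 + 128·x^3)·Dx - 2·Dx^2 + (1 + 2·x)·Dx^3  (order 3).
h: a_k = 0, 1, 0, -8/3, -4, 8/15, 64/9, 2624/315, 16/15, -23008/2835, …
ICs: h(0) = 0, h′(0) = 1, h′′(0) = 0.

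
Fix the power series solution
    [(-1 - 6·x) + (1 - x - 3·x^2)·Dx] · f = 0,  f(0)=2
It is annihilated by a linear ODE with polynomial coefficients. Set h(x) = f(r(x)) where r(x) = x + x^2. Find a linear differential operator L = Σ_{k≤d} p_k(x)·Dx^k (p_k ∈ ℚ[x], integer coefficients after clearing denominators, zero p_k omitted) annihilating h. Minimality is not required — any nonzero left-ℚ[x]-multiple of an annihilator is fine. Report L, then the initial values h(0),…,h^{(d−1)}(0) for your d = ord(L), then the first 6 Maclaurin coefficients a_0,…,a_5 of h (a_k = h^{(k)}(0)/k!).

f: a_k = 2, 2, 8, 14, 38, 80, …
Substitute x→r, Dx→(1/r')Dx; clear ⇒ L₀.
L = (1 + 8·x + 18·x^2 + 12·x^3) + (-1 + x + 4·x^2 + 6·x^3 + 3·x^4)·Dx  (order 1).
h: a_k = 2, 2, 10, 30, 88, 274, …
ICs: h(0) = 2.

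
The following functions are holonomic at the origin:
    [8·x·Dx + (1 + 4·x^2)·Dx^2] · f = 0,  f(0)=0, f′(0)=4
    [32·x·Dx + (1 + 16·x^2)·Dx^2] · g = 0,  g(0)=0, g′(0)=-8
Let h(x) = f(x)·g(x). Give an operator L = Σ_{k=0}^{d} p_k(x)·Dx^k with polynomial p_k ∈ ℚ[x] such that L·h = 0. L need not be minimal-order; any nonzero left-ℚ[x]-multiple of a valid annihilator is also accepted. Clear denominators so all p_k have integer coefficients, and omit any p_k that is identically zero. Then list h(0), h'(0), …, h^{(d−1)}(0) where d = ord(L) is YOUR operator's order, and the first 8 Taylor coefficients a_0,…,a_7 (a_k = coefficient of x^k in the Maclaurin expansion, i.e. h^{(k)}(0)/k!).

f: a_k = 0, 4, 0, -16/3, 0, 64/5, 0, -256/7, …
g: a_k = 0, -8, 0, 128/3, 0, -2048/5, 0, 32768/7, …
Product ⇒ symmetric product L₀, ord ≤ 4.
L = (-1536·x - 51200·x^3 - 262144·x^5 + 655360·x^7 + 6291456·x^9)·Dx + (-80 - 6592·x^2 - 92160·x^4 - 229376·x^6 + 2293760·x^8 + 9437184·x^10)·Dx^2 + (-160·x - 4480·x^3 - 30720·x^5 + 69632·x^7 + 1310720·x^9 + 3145728·x^11)·Dx^3 + (-1 - 40·x^2 - 464·x^4 + 29696·x^8 + 163840·x^10 + 262144·x^12)·Dx^4  (order 4).
h: a_k = 0, 0, -32, 0, 640/3, 0, -88576/45, 0, …
ICs: h(0) = 0, h′(0) = 0, h′′(0) = -64, h′′′(0) = 0.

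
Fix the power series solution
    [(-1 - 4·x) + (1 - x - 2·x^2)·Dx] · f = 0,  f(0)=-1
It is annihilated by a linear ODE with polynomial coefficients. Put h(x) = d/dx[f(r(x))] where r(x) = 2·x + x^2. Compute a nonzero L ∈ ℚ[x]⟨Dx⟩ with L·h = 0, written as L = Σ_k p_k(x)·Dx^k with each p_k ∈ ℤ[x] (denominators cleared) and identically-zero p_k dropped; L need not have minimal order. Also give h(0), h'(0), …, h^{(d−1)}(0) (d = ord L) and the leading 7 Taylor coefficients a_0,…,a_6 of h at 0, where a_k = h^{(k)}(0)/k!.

L = (13 + 52·x + 186·x^2 + 160·x^3 + 40·x^4) + (-1 - 5·x + 26·x^2 + 62·x^3 + 40·x^4 + 8·x^5)·Dx  (order 1).
h: a_k = -2, -26, -156, -956, -5270, -28206, -146328, …
ICs: h(0) = -2.

f: a_k = -1, -1, -3, -5, -11, -21, -43, …
L₀ from L_f via x↦r, Dx↦r'^{-1}Dx.
h₀' ⇒ L via d/dx closure of L₀.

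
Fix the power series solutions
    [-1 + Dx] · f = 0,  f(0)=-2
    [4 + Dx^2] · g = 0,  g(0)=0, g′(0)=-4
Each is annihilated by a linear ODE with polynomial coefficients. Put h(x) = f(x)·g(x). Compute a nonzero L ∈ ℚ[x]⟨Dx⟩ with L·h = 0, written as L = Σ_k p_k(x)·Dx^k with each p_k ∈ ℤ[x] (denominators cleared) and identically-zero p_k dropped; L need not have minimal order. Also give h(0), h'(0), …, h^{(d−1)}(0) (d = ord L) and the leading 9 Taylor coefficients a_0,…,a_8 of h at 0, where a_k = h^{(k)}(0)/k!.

L = 5 - 2·Dx + Dx^2  (order 2).
h: a_k = 0, 8, 8, -4/3, -4, -19/15, 11/45, 139/630, 1/30, …
ICs: h(0) = 0, h′(0) = 8.

f: a_k = -2, -2, -1, -1/3, -1/12, -1/60, -1/360, -1/2520, -1/20160, …
g: a_k = 0, -4, 0, 8/3, 0, -8/15, 0, 16/315, 0, …
Sym-product of L_f,L_g gives L₀ (≤ ord 2).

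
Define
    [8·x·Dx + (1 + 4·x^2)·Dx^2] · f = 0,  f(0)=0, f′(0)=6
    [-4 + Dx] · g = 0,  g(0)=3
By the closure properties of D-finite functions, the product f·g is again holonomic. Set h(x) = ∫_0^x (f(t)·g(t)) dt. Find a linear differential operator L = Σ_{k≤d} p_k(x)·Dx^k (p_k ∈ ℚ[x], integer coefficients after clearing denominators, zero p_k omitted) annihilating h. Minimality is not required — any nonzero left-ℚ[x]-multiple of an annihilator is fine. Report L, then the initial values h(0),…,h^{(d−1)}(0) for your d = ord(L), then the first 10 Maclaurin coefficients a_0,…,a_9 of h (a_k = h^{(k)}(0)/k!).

f: a_k = 0, 6, 0, -8, 0, 96/5, 0, -384/7, 0, 512/3, …
g: a_k = 3, 12, 24, 32, 32, 128/5, 256/15, 1024/105, 512/105, 2048/945, …
Sym-product of L_f,L_g gives L₀ (≤ ord 2).
h=∫₀ˣh₀: take L = L₀·Dx.
L = (16 - 32·x + 64·x^2)·Dx + (-8 + 8·x - 32·x^2)·Dx^2 + (1 + 4·x^2)·Dx^3  (order 3).
h: a_k = 0, 0, 9, 24, 30, 96/5, 48/5, 128/7, 624/35, -6656/315, …
ICs: h(0) = 0, h′(0) = 0, h′′(0) = 18.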